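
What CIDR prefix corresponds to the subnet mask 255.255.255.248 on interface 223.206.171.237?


Binary: 11111111.11111111.11111111.11111000
Count leading 1s
Prefix: /29


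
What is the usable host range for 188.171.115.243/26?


Network: 188.171.115.192
Broadcast: 188.171.115.255
First usable = network + 1
Last usable = broadcast - 1
Range: 188.171.115.193 to 188.171.115.254


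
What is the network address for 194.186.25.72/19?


IP:   11000010.10111010.00011001.01001000
Mask: 11111111.11111111.11100000.00000000
AND operation:
Net:  11000010.10111010.00000000.00000000
Network: 194.186.0.0/19


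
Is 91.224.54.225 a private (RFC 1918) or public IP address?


RFC 1918 private ranges:
  10.0.0.0/8 (10.0.0.0 - 10.255.255.255)
  172.16.0.0/12 (172.16.0.0 - 172.31.255.255)
  192.168.0.0/16 (192.168.0.0 - 192.168.255.255)
Public (not in any RFC 1918 range)


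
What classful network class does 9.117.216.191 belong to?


First octet: 9
Binary: 00001001
0xxxxxxx -> Class A (1-126)
Class A, default mask 255.0.0.0 (/8)


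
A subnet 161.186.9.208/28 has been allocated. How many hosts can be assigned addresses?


Host bits = 32 - 28 = 4
Total addresses = 2^4 = 16
Usable = total - 2 (network and broadcast)
Usable hosts: 14


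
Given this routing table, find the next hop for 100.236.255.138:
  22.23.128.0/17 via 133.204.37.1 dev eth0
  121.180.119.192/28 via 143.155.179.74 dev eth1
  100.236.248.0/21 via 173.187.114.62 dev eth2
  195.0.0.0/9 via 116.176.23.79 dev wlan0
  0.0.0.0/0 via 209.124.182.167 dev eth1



Longest prefix match for 100.236.255.138:
  /17 22.23.128.0: no
  /28 121.180.119.192: no
  /21 100.236.248.0: MATCH
  /9 195.0.0.0: no
  /0 0.0.0.0: MATCH
Selected: next-hop 173.187.114.62 via eth2 (matched /21)


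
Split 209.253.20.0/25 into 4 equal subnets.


New prefix = 25 + 2 = 27
Each subnet has 32 addresses
  209.253.20.0/27
  209.253.20.32/27
  209.253.20.64/27
  209.253.20.96/27
Subnets: 209.253.20.0/27, 209.253.20.32/27, 209.253.20.64/27, 209.253.20.96/27


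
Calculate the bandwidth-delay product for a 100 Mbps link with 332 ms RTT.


BDP = bandwidth * RTT
= 100 Mbps * 332 ms
= 100 * 1e6 * 332 / 1000 bits
= 33200000 bits
= 4150000 bytes
= 4052.7344 KB
BDP = 33200000 bits (4150000 bytes)


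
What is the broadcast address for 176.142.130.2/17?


Network: 176.142.128.0/17
Host bits = 15
Set all host bits to 1:
Broadcast: 176.142.255.255


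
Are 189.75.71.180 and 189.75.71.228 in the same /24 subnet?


Mask: 255.255.255.0
189.75.71.180 AND mask = 189.75.71.0
189.75.71.228 AND mask = 189.75.71.0
Yes, same subnet (189.75.71.0)


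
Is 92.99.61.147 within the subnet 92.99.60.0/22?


Subnet network: 92.99.60.0
Test IP AND mask: 92.99.60.0
Yes, 92.99.61.147 is in 92.99.60.0/22


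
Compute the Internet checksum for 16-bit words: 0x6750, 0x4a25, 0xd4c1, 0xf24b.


Sum all words (with carry folding):
+ 0x6750 = 0x6750
+ 0x4a25 = 0xb175
+ 0xd4c1 = 0x8637
+ 0xf24b = 0x7883
One's complement: ~0x7883
Checksum = 0x877c


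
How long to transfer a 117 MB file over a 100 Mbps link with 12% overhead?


Effective throughput = 100 * (1 - 12/100) = 88 Mbps
File size in Mb = 117 * 8 = 936 Mb
Time = 936 / 88
Time = 10.6364 seconds


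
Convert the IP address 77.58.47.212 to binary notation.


77 = 01001101
58 = 00111010
47 = 00101111
212 = 11010100
Binary: 01001101.00111010.00101111.11010100


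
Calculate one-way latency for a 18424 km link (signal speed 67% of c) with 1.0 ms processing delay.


Speed = 0.67 * 3e5 km/s = 201000 km/s
Propagation delay = 18424 / 201000 = 0.0917 s = 91.6617 ms
Processing delay = 1.0 ms
Total one-way latency = 92.6617 ms


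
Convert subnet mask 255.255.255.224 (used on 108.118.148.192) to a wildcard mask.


Subnet mask: 255.255.255.224
Wildcard = 255.255.255.255 - subnet mask
255 - 255 = 0
255 - 255 = 0
255 - 255 = 0
255 - 224 = 31
Wildcard: 0.0.0.31


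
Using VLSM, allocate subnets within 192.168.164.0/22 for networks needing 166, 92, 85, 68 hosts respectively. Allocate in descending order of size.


166 hosts -> /24 (254 usable): 192.168.164.0/24
92 hosts -> /25 (126 usable): 192.168.165.0/25
85 hosts -> /25 (126 usable): 192.168.165.128/25
68 hosts -> /25 (126 usable): 192.168.166.0/25
Allocation: 192.168.164.0/24 (166 hosts, 254 usable); 192.168.165.0/25 (92 hosts, 126 usable); 192.168.165.128/25 (85 hosts, 126 usable); 192.168.166.0/25 (68 hosts, 126 usable)


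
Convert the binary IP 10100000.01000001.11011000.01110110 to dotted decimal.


10100000 = 160
01000001 = 65
11011000 = 216
01110110 = 118
IP: 160.65.216.118


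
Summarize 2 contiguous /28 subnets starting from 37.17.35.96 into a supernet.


Original prefix: /28
Number of subnets: 2 = 2^1
New prefix = 28 - 1 = 27
Supernet: 37.17.35.96/27


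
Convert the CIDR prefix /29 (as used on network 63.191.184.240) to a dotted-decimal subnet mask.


/29 means 29 network bits, 3 host bits
Binary: 11111111111111111111111111111000
Mask: 255.255.255.248


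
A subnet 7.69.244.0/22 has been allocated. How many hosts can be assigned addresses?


Host bits = 32 - 22 = 10
Total addresses = 2^10 = 1024
Usable = total - 2 (network and broadcast)
Usable hosts: 1022


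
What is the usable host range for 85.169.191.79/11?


Network: 85.160.0.0
Broadcast: 85.191.255.255
First usable = network + 1
Last usable = broadcast - 1
Range: 85.160.0.1 to 85.191.255.254


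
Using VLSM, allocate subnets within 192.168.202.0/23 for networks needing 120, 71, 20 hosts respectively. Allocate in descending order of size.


120 hosts -> /25 (126 usable): 192.168.202.0/25
71 hosts -> /25 (126 usable): 192.168.202.128/25
20 hosts -> /27 (30 usable): 192.168.203.0/27
Allocation: 192.168.202.0/25 (120 hosts, 126 usable); 192.168.202.128/25 (71 hosts, 126 usable); 192.168.203.0/27 (20 hosts, 30 usable)


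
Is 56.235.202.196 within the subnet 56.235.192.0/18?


Subnet network: 56.235.192.0
Test IP AND mask: 56.235.192.0
Yes, 56.235.202.196 is in 56.235.192.0/18


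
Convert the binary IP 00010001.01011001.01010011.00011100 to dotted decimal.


00010001 = 17
01011001 = 89
01010011 = 83
00011100 = 28
IP: 17.89.83.28


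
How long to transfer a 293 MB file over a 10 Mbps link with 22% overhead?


Effective throughput = 10 * (1 - 22/100) = 7.8 Mbps
File size in Mb = 293 * 8 = 2344 Mb
Time = 2344 / 7.8
Time = 300.5128 seconds


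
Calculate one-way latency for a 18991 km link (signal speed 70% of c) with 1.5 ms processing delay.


Speed = 0.7 * 3e5 km/s = 210000 km/s
Propagation delay = 18991 / 210000 = 0.0904 s = 90.4333 ms
Processing delay = 1.5 ms
Total one-way latency = 91.9333 ms


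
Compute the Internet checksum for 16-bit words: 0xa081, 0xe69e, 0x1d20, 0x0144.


Sum all words (with carry folding):
+ 0xa081 = 0xa081
+ 0xe69e = 0x8720
+ 0x1d20 = 0xa440
+ 0x0144 = 0xa584
One's complement: ~0xa584
Checksum = 0x5a7b


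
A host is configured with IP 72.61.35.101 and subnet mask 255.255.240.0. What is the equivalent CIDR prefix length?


Binary: 11111111.11111111.11110000.00000000
Count leading 1s
Prefix: /20


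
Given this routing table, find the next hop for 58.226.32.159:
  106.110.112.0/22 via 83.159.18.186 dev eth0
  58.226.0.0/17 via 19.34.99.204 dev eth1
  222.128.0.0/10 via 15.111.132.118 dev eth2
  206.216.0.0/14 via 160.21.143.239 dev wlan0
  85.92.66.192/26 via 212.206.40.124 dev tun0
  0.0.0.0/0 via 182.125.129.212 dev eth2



Longest prefix match for 58.226.32.159:
  /22 106.110.112.0: no
  /17 58.226.0.0: MATCH
  /10 222.128.0.0: no
  /14 206.216.0.0: no
  /26 85.92.66.192: no
  /0 0.0.0.0: MATCH
Selected: next-hop 19.34.99.204 via eth1 (matched /17)


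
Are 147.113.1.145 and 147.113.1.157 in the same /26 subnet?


Mask: 255.255.255.192
147.113.1.145 AND mask = 147.113.1.128
147.113.1.157 AND mask = 147.113.1.128
Yes, same subnet (147.113.1.128)


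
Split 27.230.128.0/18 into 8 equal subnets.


New prefix = 18 + 3 = 21
Each subnet has 2048 addresses
  27.230.128.0/21
  27.230.136.0/21
  27.230.144.0/21
  27.230.152.0/21
  27.230.160.0/21
  27.230.168.0/21
  27.230.176.0/21
  27.230.184.0/21
Subnets: 27.230.128.0/21, 27.230.136.0/21, 27.230.144.0/21, 27.230.152.0/21, 27.230.160.0/21, 27.230.168.0/21, 27.230.176.0/21, 27.230.184.0/21


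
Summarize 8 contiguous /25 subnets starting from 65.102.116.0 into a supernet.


Original prefix: /25
Number of subnets: 8 = 2^3
New prefix = 25 - 3 = 22
Supernet: 65.102.116.0/22


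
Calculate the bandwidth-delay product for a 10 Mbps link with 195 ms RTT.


BDP = bandwidth * RTT
= 10 Mbps * 195 ms
= 10 * 1e6 * 195 / 1000 bits
= 1950000 bits
= 243750 bytes
= 238.0371 KB
BDP = 1950000 bits (243750 bytes)


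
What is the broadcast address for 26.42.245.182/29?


Network: 26.42.245.176/29
Host bits = 3
Set all host bits to 1:
Broadcast: 26.42.245.183


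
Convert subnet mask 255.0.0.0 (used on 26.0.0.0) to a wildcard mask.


Subnet mask: 255.0.0.0
Wildcard = 255.255.255.255 - subnet mask
255 - 255 = 0
255 - 0 = 255
255 - 0 = 255
255 - 0 = 255
Wildcard: 0.255.255.255


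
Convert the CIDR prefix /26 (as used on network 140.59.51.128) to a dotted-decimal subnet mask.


/26 means 26 network bits, 6 host bits
Binary: 11111111111111111111111111000000
Mask: 255.255.255.192


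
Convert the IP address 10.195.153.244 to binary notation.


10 = 00001010
195 = 11000011
153 = 10011001
244 = 11110100
Binary: 00001010.11000011.10011001.11110100


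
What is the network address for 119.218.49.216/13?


IP:   01110111.11011010.00110001.11011000
Mask: 11111111.11111000.00000000.00000000
AND operation:
Net:  01110111.11011000.00000000.00000000
Network: 119.216.0.0/13


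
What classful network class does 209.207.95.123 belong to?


First octet: 209
Binary: 11010001
110xxxxx -> Class C (192-223)
Class C, default mask 255.255.255.0 (/24)


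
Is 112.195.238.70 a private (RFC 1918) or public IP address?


RFC 1918 private ranges:
  10.0.0.0/8 (10.0.0.0 - 10.255.255.255)
  172.16.0.0/12 (172.16.0.0 - 172.31.255.255)
  192.168.0.0/16 (192.168.0.0 - 192.168.255.255)
Public (not in any RFC 1918 range)


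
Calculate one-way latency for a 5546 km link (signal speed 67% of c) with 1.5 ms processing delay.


Speed = 0.67 * 3e5 km/s = 201000 km/s
Propagation delay = 5546 / 201000 = 0.0276 s = 27.592 ms
Processing delay = 1.5 ms
Total one-way latency = 29.092 ms


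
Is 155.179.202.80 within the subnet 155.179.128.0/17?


Subnet network: 155.179.128.0
Test IP AND mask: 155.179.128.0
Yes, 155.179.202.80 is in 155.179.128.0/17


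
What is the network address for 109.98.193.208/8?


IP:   01101101.01100010.11000001.11010000
Mask: 11111111.00000000.00000000.00000000
AND operation:
Net:  01101101.00000000.00000000.00000000
Network: 109.0.0.0/8


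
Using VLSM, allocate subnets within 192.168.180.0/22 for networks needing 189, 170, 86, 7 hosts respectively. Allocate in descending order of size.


189 hosts -> /24 (254 usable): 192.168.180.0/24
170 hosts -> /24 (254 usable): 192.168.181.0/24
86 hosts -> /25 (126 usable): 192.168.182.0/25
7 hosts -> /28 (14 usable): 192.168.182.128/28
Allocation: 192.168.180.0/24 (189 hosts, 254 usable); 192.168.181.0/24 (170 hosts, 254 usable); 192.168.182.0/25 (86 hosts, 126 usable); 192.168.182.128/28 (7 hosts, 14 usable)


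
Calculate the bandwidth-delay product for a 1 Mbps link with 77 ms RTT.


BDP = bandwidth * RTT
= 1 Mbps * 77 ms
= 1 * 1e6 * 77 / 1000 bits
= 77000 bits
= 9625 bytes
= 9.3994 KB
BDP = 77000 bits (9625 bytes)


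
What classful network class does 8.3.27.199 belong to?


First octet: 8
Binary: 00001000
0xxxxxxx -> Class A (1-126)
Class A, default mask 255.0.0.0 (/8)


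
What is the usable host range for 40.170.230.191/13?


Network: 40.168.0.0
Broadcast: 40.175.255.255
First usable = network + 1
Last usable = broadcast - 1
Range: 40.168.0.1 to 40.175.255.254


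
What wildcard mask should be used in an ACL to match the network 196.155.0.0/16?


Subnet mask: 255.255.0.0
Wildcard = 255.255.255.255 - subnet mask
255 - 255 = 0
255 - 255 = 0
255 - 0 = 255
255 - 0 = 255
Wildcard: 0.0.255.255


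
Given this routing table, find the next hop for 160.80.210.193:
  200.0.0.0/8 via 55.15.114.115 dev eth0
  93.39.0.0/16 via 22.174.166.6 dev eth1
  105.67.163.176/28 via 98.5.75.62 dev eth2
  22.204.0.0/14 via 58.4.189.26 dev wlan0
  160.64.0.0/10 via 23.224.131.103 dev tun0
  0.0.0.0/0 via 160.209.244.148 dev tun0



Longest prefix match for 160.80.210.193:
  /8 200.0.0.0: no
  /16 93.39.0.0: no
  /28 105.67.163.176: no
  /14 22.204.0.0: no
  /10 160.64.0.0: MATCH
  /0 0.0.0.0: MATCH
Selected: next-hop 23.224.131.103 via tun0 (matched /10)


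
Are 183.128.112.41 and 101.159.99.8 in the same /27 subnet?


Mask: 255.255.255.224
183.128.112.41 AND mask = 183.128.112.32
101.159.99.8 AND mask = 101.159.99.0
No, different subnets (183.128.112.32 vs 101.159.99.0)


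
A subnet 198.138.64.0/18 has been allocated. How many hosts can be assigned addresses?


Host bits = 32 - 18 = 14
Total addresses = 2^14 = 16384
Usable = total - 2 (network and broadcast)
Usable hosts: 16382


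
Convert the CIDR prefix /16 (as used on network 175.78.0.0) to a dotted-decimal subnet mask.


/16 means 16 network bits, 16 host bits
Binary: 11111111111111110000000000000000
Mask: 255.255.0.0


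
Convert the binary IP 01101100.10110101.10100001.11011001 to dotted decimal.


01101100 = 108
10110101 = 181
10100001 = 161
11011001 = 217
IP: 108.181.161.217


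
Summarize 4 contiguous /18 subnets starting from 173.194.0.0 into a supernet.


Original prefix: /18
Number of subnets: 4 = 2^2
New prefix = 18 - 2 = 16
Supernet: 173.194.0.0/16


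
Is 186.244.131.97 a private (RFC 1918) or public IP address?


RFC 1918 private ranges:
  10.0.0.0/8 (10.0.0.0 - 10.255.255.255)
  172.16.0.0/12 (172.16.0.0 - 172.31.255.255)
  192.168.0.0/16 (192.168.0.0 - 192.168.255.255)
Public (not in any RFC 1918 range)


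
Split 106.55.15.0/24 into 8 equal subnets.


New prefix = 24 + 3 = 27
Each subnet has 32 addresses
  106.55.15.0/27
  106.55.15.32/27
  106.55.15.64/27
  106.55.15.96/27
  106.55.15.128/27
  106.55.15.160/27
  106.55.15.192/27
  106.55.15.224/27
Subnets: 106.55.15.0/27, 106.55.15.32/27, 106.55.15.64/27, 106.55.15.96/27, 106.55.15.128/27, 106.55.15.160/27, 106.55.15.192/27, 106.55.15.224/27


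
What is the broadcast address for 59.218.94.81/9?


Network: 59.128.0.0/9
Host bits = 23
Set all host bits to 1:
Broadcast: 59.255.255.255


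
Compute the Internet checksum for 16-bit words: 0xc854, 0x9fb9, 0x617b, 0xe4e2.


Sum all words (with carry folding):
+ 0xc854 = 0xc854
+ 0x9fb9 = 0x680e
+ 0x617b = 0xc989
+ 0xe4e2 = 0xae6c
One's complement: ~0xae6c
Checksum = 0x5193


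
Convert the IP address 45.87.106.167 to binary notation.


45 = 00101101
87 = 01010111
106 = 01101010
167 = 10100111
Binary: 00101101.01010111.01101010.10100111


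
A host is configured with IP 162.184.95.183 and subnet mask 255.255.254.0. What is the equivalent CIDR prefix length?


Binary: 11111111.11111111.11111110.00000000
Count leading 1s
Prefix: /23


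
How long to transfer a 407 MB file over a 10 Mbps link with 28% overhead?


Effective throughput = 10 * (1 - 28/100) = 7.2 Mbps
File size in Mb = 407 * 8 = 3256 Mb
Time = 3256 / 7.2
Time = 452.2222 seconds


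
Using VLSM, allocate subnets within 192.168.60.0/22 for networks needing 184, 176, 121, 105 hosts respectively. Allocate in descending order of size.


184 hosts -> /24 (254 usable): 192.168.60.0/24
176 hosts -> /24 (254 usable): 192.168.61.0/24
121 hosts -> /25 (126 usable): 192.168.62.0/25
105 hosts -> /25 (126 usable): 192.168.62.128/25
Allocation: 192.168.60.0/24 (184 hosts, 254 usable); 192.168.61.0/24 (176 hosts, 254 usable); 192.168.62.0/25 (121 hosts, 126 usable); 192.168.62.128/25 (105 hosts, 126 usable)


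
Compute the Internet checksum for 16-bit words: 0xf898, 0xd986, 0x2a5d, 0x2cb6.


Sum all words (with carry folding):
+ 0xf898 = 0xf898
+ 0xd986 = 0xd21f
+ 0x2a5d = 0xfc7c
+ 0x2cb6 = 0x2933
One's complement: ~0x2933
Checksum = 0xd6cc


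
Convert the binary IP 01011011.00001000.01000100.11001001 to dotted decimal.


01011011 = 91
00001000 = 8
01000100 = 68
11001001 = 201
IP: 91.8.68.201


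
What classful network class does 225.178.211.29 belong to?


First octet: 225
Binary: 11100001
1110xxxx -> Class D (224-239)
Class D (multicast), default mask N/A


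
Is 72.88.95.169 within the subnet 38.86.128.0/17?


Subnet network: 38.86.128.0
Test IP AND mask: 72.88.0.0
No, 72.88.95.169 is not in 38.86.128.0/17


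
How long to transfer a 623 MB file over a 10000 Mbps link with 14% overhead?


Effective throughput = 10000 * (1 - 14/100) = 8600 Mbps
File size in Mb = 623 * 8 = 4984 Mb
Time = 4984 / 8600
Time = 0.5795 seconds


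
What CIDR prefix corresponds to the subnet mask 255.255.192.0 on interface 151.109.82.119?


Binary: 11111111.11111111.11000000.00000000
Count leading 1s
Prefix: /18


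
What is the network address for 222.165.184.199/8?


IP:   11011110.10100101.10111000.11000111
Mask: 11111111.00000000.00000000.00000000
AND operation:
Net:  11011110.00000000.00000000.00000000
Network: 222.0.0.0/8


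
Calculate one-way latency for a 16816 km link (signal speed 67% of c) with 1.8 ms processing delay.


Speed = 0.67 * 3e5 km/s = 201000 km/s
Propagation delay = 16816 / 201000 = 0.0837 s = 83.6617 ms
Processing delay = 1.8 ms
Total one-way latency = 85.4617 ms


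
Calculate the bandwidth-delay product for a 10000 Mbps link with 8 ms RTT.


BDP = bandwidth * RTT
= 10000 Mbps * 8 ms
= 10000 * 1e6 * 8 / 1000 bits
= 80000000 bits
= 10000000 bytes
= 9765.625 KB
BDP = 80000000 bits (10000000 bytes)


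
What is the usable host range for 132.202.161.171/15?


Network: 132.202.0.0
Broadcast: 132.203.255.255
First usable = network + 1
Last usable = broadcast - 1
Range: 132.202.0.1 to 132.203.255.254


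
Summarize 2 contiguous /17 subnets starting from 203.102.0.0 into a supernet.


Original prefix: /17
Number of subnets: 2 = 2^1
New prefix = 17 - 1 = 16
Supernet: 203.102.0.0/16


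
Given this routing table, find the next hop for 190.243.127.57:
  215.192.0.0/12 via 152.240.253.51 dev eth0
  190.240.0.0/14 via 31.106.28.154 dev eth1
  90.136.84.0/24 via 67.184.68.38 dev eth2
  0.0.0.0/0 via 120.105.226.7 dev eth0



Longest prefix match for 190.243.127.57:
  /12 215.192.0.0: no
  /14 190.240.0.0: MATCH
  /24 90.136.84.0: no
  /0 0.0.0.0: MATCH
Selected: next-hop 31.106.28.154 via eth1 (matched /14)


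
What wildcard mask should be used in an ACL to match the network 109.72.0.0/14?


Subnet mask: 255.252.0.0
Wildcard = 255.255.255.255 - subnet mask
255 - 255 = 0
255 - 252 = 3
255 - 0 = 255
255 - 0 = 255
Wildcard: 0.3.255.255


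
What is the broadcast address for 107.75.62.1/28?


Network: 107.75.62.0/28
Host bits = 4
Set all host bits to 1:
Broadcast: 107.75.62.15


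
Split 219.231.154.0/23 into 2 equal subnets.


New prefix = 23 + 1 = 24
Each subnet has 256 addresses
  219.231.154.0/24
  219.231.155.0/24
Subnets: 219.231.154.0/24, 219.231.155.0/24


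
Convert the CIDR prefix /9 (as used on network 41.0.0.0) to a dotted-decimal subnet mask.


/9 means 9 network bits, 23 host bits
Binary: 11111111100000000000000000000000
Mask: 255.128.0.0


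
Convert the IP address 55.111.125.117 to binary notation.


55 = 00110111
111 = 01101111
125 = 01111101
117 = 01110101
Binary: 00110111.01101111.01111101.01110101


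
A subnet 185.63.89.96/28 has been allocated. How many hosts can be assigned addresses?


Host bits = 32 - 28 = 4
Total addresses = 2^4 = 16
Usable = total - 2 (network and broadcast)
Usable hosts: 14


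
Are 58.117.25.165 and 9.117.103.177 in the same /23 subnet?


Mask: 255.255.254.0
58.117.25.165 AND mask = 58.117.24.0
9.117.103.177 AND mask = 9.117.102.0
No, different subnets (58.117.24.0 vs 9.117.102.0)


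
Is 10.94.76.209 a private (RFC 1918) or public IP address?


RFC 1918 private ranges:
  10.0.0.0/8 (10.0.0.0 - 10.255.255.255)
  172.16.0.0/12 (172.16.0.0 - 172.31.255.255)
  192.168.0.0/16 (192.168.0.0 - 192.168.255.255)
Private (in 10.0.0.0/8)


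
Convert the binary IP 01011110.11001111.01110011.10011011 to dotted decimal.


01011110 = 94
11001111 = 207
01110011 = 115
10011011 = 155
IP: 94.207.115.155


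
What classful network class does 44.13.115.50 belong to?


First octet: 44
Binary: 00101100
0xxxxxxx -> Class A (1-126)
Class A, default mask 255.0.0.0 (/8)


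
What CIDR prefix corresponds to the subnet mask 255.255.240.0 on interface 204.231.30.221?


Binary: 11111111.11111111.11110000.00000000
Count leading 1s
Prefix: /20


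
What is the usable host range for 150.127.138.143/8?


Network: 150.0.0.0
Broadcast: 150.255.255.255
First usable = network + 1
Last usable = broadcast - 1
Range: 150.0.0.1 to 150.255.255.254


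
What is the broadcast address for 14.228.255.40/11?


Network: 14.224.0.0/11
Host bits = 21
Set all host bits to 1:
Broadcast: 14.255.255.255


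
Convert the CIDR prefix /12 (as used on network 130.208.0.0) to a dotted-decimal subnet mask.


/12 means 12 network bits, 20 host bits
Binary: 11111111111100000000000000000000
Mask: 255.240.0.0


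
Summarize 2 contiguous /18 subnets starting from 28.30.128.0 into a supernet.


Original prefix: /18
Number of subnets: 2 = 2^1
New prefix = 18 - 1 = 17
Supernet: 28.30.128.0/17


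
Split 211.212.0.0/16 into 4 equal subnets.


New prefix = 16 + 2 = 18
Each subnet has 16384 addresses
  211.212.0.0/18
  211.212.64.0/18
  211.212.128.0/18
  211.212.192.0/18
Subnets: 211.212.0.0/18, 211.212.64.0/18, 211.212.128.0/18, 211.212.192.0/18


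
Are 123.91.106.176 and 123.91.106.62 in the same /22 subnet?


Mask: 255.255.252.0
123.91.106.176 AND mask = 123.91.104.0
123.91.106.62 AND mask = 123.91.104.0
Yes, same subnet (123.91.104.0)


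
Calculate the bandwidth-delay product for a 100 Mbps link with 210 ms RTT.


BDP = bandwidth * RTT
= 100 Mbps * 210 ms
= 100 * 1e6 * 210 / 1000 bits
= 21000000 bits
= 2625000 bytes
= 2563.4766 KB
BDP = 21000000 bits (2625000 bytes)


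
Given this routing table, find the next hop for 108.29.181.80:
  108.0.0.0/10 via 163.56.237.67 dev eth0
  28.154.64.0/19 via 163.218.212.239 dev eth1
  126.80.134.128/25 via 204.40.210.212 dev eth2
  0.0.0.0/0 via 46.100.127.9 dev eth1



Longest prefix match for 108.29.181.80:
  /10 108.0.0.0: MATCH
  /19 28.154.64.0: no
  /25 126.80.134.128: no
  /0 0.0.0.0: MATCH
Selected: next-hop 163.56.237.67 via eth0 (matched /10)


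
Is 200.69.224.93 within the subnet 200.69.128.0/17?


Subnet network: 200.69.128.0
Test IP AND mask: 200.69.128.0
Yes, 200.69.224.93 is in 200.69.128.0/17


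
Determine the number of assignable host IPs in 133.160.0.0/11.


Host bits = 32 - 11 = 21
Total addresses = 2^21 = 2097152
Usable = total - 2 (network and broadcast)
Usable hosts: 2097150


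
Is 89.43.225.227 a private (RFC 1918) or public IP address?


RFC 1918 private ranges:
  10.0.0.0/8 (10.0.0.0 - 10.255.255.255)
  172.16.0.0/12 (172.16.0.0 - 172.31.255.255)
  192.168.0.0/16 (192.168.0.0 - 192.168.255.255)
Public (not in any RFC 1918 range)


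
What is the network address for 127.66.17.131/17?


IP:   01111111.01000010.00010001.10000011
Mask: 11111111.11111111.10000000.00000000
AND operation:
Net:  01111111.01000010.00000000.00000000
Network: 127.66.0.0/17


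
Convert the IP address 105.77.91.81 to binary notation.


105 = 01101001
77 = 01001101
91 = 01011011
81 = 01010001
Binary: 01101001.01001101.01011011.01010001


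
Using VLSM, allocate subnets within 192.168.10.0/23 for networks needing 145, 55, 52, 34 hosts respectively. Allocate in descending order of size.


145 hosts -> /24 (254 usable): 192.168.10.0/24
55 hosts -> /26 (62 usable): 192.168.11.0/26
52 hosts -> /26 (62 usable): 192.168.11.64/26
34 hosts -> /26 (62 usable): 192.168.11.128/26
Allocation: 192.168.10.0/24 (145 hosts, 254 usable); 192.168.11.0/26 (55 hosts, 62 usable); 192.168.11.64/26 (52 hosts, 62 usable); 192.168.11.128/26 (34 hosts, 62 usable)


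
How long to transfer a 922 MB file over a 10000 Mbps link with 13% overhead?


Effective throughput = 10000 * (1 - 13/100) = 8700 Mbps
File size in Mb = 922 * 8 = 7376 Mb
Time = 7376 / 8700
Time = 0.8478 seconds


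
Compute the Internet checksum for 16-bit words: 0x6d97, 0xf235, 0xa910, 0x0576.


Sum all words (with carry folding):
+ 0x6d97 = 0x6d97
+ 0xf235 = 0x5fcd
+ 0xa910 = 0x08de
+ 0x0576 = 0x0e54
One's complement: ~0x0e54
Checksum = 0xf1ab


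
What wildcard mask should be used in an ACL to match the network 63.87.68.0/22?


Subnet mask: 255.255.252.0
Wildcard = 255.255.255.255 - subnet mask
255 - 255 = 0
255 - 255 = 0
255 - 252 = 3
255 - 0 = 255
Wildcard: 0.0.3.255


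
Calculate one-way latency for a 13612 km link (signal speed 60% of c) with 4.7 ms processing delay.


Speed = 0.6 * 3e5 km/s = 180000 km/s
Propagation delay = 13612 / 180000 = 0.0756 s = 75.6222 ms
Processing delay = 4.7 ms
Total one-way latency = 80.3222 ms


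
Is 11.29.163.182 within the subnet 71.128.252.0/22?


Subnet network: 71.128.252.0
Test IP AND mask: 11.29.160.0
No, 11.29.163.182 is not in 71.128.252.0/22


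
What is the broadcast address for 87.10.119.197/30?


Network: 87.10.119.196/30
Host bits = 2
Set all host bits to 1:
Broadcast: 87.10.119.199


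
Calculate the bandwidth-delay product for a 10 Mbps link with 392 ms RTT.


BDP = bandwidth * RTT
= 10 Mbps * 392 ms
= 10 * 1e6 * 392 / 1000 bits
= 3920000 bits
= 490000 bytes
= 478.5156 KB
BDP = 3920000 bits (490000 bytes)


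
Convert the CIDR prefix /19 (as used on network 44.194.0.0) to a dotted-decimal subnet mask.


/19 means 19 network bits, 13 host bits
Binary: 11111111111111111110000000000000
Mask: 255.255.224.0


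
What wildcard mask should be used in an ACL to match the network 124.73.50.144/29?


Subnet mask: 255.255.255.248
Wildcard = 255.255.255.255 - subnet mask
255 - 255 = 0
255 - 255 = 0
255 - 255 = 0
255 - 248 = 7
Wildcard: 0.0.0.7


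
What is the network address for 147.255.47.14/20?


IP:   10010011.11111111.00101111.00001110
Mask: 11111111.11111111.11110000.00000000
AND operation:
Net:  10010011.11111111.00100000.00000000
Network: 147.255.32.0/20


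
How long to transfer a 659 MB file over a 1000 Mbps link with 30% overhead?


Effective throughput = 1000 * (1 - 30/100) = 700 Mbps
File size in Mb = 659 * 8 = 5272 Mb
Time = 5272 / 700
Time = 7.5314 seconds


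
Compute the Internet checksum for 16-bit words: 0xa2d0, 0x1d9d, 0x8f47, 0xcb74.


Sum all words (with carry folding):
+ 0xa2d0 = 0xa2d0
+ 0x1d9d = 0xc06d
+ 0x8f47 = 0x4fb5
+ 0xcb74 = 0x1b2a
One's complement: ~0x1b2a
Checksum = 0xe4d5


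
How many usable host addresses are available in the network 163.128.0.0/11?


Host bits = 32 - 11 = 21
Total addresses = 2^21 = 2097152
Usable = total - 2 (network and broadcast)
Usable hosts: 2097150


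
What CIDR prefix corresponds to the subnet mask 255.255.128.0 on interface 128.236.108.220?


Binary: 11111111.11111111.10000000.00000000
Count leading 1s
Prefix: /17


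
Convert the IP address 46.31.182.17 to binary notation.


46 = 00101110
31 = 00011111
182 = 10110110
17 = 00010001
Binary: 00101110.00011111.10110110.00010001


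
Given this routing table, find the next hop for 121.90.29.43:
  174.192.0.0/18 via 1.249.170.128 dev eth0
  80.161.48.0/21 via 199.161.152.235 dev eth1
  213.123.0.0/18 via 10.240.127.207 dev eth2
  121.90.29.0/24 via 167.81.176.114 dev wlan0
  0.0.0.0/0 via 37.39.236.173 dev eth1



Longest prefix match for 121.90.29.43:
  /18 174.192.0.0: no
  /21 80.161.48.0: no
  /18 213.123.0.0: no
  /24 121.90.29.0: MATCH
  /0 0.0.0.0: MATCH
Selected: next-hop 167.81.176.114 via wlan0 (matched /24)


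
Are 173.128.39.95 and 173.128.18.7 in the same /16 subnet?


Mask: 255.255.0.0
173.128.39.95 AND mask = 173.128.0.0
173.128.18.7 AND mask = 173.128.0.0
Yes, same subnet (173.128.0.0)


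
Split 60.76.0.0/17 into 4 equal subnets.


New prefix = 17 + 2 = 19
Each subnet has 8192 addresses
  60.76.0.0/19
  60.76.32.0/19
  60.76.64.0/19
  60.76.96.0/19
Subnets: 60.76.0.0/19, 60.76.32.0/19, 60.76.64.0/19, 60.76.96.0/19


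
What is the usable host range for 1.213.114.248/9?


Network: 1.128.0.0
Broadcast: 1.255.255.255
First usable = network + 1
Last usable = broadcast - 1
Range: 1.128.0.1 to 1.255.255.254


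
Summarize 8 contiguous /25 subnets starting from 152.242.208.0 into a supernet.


Original prefix: /25
Number of subnets: 8 = 2^3
New prefix = 25 - 3 = 22
Supernet: 152.242.208.0/22


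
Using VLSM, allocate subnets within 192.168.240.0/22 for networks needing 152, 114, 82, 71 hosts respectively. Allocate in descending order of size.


152 hosts -> /24 (254 usable): 192.168.240.0/24
114 hosts -> /25 (126 usable): 192.168.241.0/25
82 hosts -> /25 (126 usable): 192.168.241.128/25
71 hosts -> /25 (126 usable): 192.168.242.0/25
Allocation: 192.168.240.0/24 (152 hosts, 254 usable); 192.168.241.0/25 (114 hosts, 126 usable); 192.168.241.128/25 (82 hosts, 126 usable); 192.168.242.0/25 (71 hosts, 126 usable)


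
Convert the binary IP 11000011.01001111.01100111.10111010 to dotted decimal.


11000011 = 195
01001111 = 79
01100111 = 103
10111010 = 186
IP: 195.79.103.186


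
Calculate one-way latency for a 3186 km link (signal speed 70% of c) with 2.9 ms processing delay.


Speed = 0.7 * 3e5 km/s = 210000 km/s
Propagation delay = 3186 / 210000 = 0.0152 s = 15.1714 ms
Processing delay = 2.9 ms
Total one-way latency = 18.0714 ms


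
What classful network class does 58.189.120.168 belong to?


First octet: 58
Binary: 00111010
0xxxxxxx -> Class A (1-126)
Class A, default mask 255.0.0.0 (/8)


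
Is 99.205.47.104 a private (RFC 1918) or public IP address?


RFC 1918 private ranges:
  10.0.0.0/8 (10.0.0.0 - 10.255.255.255)
  172.16.0.0/12 (172.16.0.0 - 172.31.255.255)
  192.168.0.0/16 (192.168.0.0 - 192.168.255.255)
Public (not in any RFC 1918 range)


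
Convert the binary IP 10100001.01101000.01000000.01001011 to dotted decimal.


10100001 = 161
01101000 = 104
01000000 = 64
01001011 = 75
IP: 161.104.64.75


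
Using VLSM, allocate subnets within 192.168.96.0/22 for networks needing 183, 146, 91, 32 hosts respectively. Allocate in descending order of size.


183 hosts -> /24 (254 usable): 192.168.96.0/24
146 hosts -> /24 (254 usable): 192.168.97.0/24
91 hosts -> /25 (126 usable): 192.168.98.0/25
32 hosts -> /26 (62 usable): 192.168.98.128/26
Allocation: 192.168.96.0/24 (183 hosts, 254 usable); 192.168.97.0/24 (146 hosts, 254 usable); 192.168.98.0/25 (91 hosts, 126 usable); 192.168.98.128/26 (32 hosts, 62 usable)


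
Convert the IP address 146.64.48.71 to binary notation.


146 = 10010010
64 = 01000000
48 = 00110000
71 = 01000111
Binary: 10010010.01000000.00110000.01000111


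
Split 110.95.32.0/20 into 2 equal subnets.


New prefix = 20 + 1 = 21
Each subnet has 2048 addresses
  110.95.32.0/21
  110.95.40.0/21
Subnets: 110.95.32.0/21, 110.95.40.0/21


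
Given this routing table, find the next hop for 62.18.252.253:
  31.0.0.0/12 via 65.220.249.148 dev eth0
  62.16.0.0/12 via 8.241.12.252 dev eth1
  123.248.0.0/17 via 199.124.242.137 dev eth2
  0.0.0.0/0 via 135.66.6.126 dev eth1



Longest prefix match for 62.18.252.253:
  /12 31.0.0.0: no
  /12 62.16.0.0: MATCH
  /17 123.248.0.0: no
  /0 0.0.0.0: MATCH
Selected: next-hop 8.241.12.252 via eth1 (matched /12)


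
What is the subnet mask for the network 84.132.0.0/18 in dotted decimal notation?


/18 means 18 network bits, 14 host bits
Binary: 11111111111111111100000000000000
Mask: 255.255.192.0


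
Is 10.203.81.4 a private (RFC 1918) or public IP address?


RFC 1918 private ranges:
  10.0.0.0/8 (10.0.0.0 - 10.255.255.255)
  172.16.0.0/12 (172.16.0.0 - 172.31.255.255)
  192.168.0.0/16 (192.168.0.0 - 192.168.255.255)
Private (in 10.0.0.0/8)


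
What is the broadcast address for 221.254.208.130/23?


Network: 221.254.208.0/23
Host bits = 9
Set all host bits to 1:
Broadcast: 221.254.209.255


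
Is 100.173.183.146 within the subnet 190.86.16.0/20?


Subnet network: 190.86.16.0
Test IP AND mask: 100.173.176.0
No, 100.173.183.146 is not in 190.86.16.0/20


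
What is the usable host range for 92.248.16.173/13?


Network: 92.248.0.0
Broadcast: 92.255.255.255
First usable = network + 1
Last usable = broadcast - 1
Range: 92.248.0.1 to 92.255.255.254


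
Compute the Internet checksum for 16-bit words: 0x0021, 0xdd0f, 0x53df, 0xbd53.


Sum all words (with carry folding):
+ 0x0021 = 0x0021
+ 0xdd0f = 0xdd30
+ 0x53df = 0x3110
+ 0xbd53 = 0xee63
One's complement: ~0xee63
Checksum = 0x119c


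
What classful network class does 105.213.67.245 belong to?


First octet: 105
Binary: 01101001
0xxxxxxx -> Class A (1-126)
Class A, default mask 255.0.0.0 (/8)


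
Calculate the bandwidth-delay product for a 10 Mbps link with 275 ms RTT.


BDP = bandwidth * RTT
= 10 Mbps * 275 ms
= 10 * 1e6 * 275 / 1000 bits
= 2750000 bits
= 343750 bytes
= 335.6934 KB
BDP = 2750000 bits (343750 bytes)


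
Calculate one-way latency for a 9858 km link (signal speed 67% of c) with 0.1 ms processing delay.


Speed = 0.67 * 3e5 km/s = 201000 km/s
Propagation delay = 9858 / 201000 = 0.049 s = 49.0448 ms
Processing delay = 0.1 ms
Total one-way latency = 49.1448 ms


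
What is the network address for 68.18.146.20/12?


IP:   01000100.00010010.10010010.00010100
Mask: 11111111.11110000.00000000.00000000
AND operation:
Net:  01000100.00010000.00000000.00000000
Network: 68.16.0.0/12


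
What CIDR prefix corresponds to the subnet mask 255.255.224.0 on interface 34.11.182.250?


Binary: 11111111.11111111.11100000.00000000
Count leading 1s
Prefix: /19


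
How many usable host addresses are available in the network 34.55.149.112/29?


Host bits = 32 - 29 = 3
Total addresses = 2^3 = 8
Usable = total - 2 (network and broadcast)
Usable hosts: 6


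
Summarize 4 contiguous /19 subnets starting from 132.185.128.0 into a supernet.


Original prefix: /19
Number of subnets: 4 = 2^2
New prefix = 19 - 2 = 17
Supernet: 132.185.128.0/17


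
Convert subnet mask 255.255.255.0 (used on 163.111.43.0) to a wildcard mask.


Subnet mask: 255.255.255.0
Wildcard = 255.255.255.255 - subnet mask
255 - 255 = 0
255 - 255 = 0
255 - 255 = 0
255 - 0 = 255
Wildcard: 0.0.0.255


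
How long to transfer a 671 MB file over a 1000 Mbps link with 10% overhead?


Effective throughput = 1000 * (1 - 10/100) = 900 Mbps
File size in Mb = 671 * 8 = 5368 Mb
Time = 5368 / 900
Time = 5.9644 seconds


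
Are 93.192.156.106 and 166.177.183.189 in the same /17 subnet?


Mask: 255.255.128.0
93.192.156.106 AND mask = 93.192.128.0
166.177.183.189 AND mask = 166.177.128.0
No, different subnets (93.192.128.0 vs 166.177.128.0)


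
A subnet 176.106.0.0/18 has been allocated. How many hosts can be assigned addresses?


Host bits = 32 - 18 = 14
Total addresses = 2^14 = 16384
Usable = total - 2 (network and broadcast)
Usable hosts: 16382


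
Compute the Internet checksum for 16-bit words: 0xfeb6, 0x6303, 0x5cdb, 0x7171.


Sum all words (with carry folding):
+ 0xfeb6 = 0xfeb6
+ 0x6303 = 0x61ba
+ 0x5cdb = 0xbe95
+ 0x7171 = 0x3007
One's complement: ~0x3007
Checksum = 0xcff8


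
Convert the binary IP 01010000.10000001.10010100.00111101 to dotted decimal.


01010000 = 80
10000001 = 129
10010100 = 148
00111101 = 61
IP: 80.129.148.61


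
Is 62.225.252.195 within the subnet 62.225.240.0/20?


Subnet network: 62.225.240.0
Test IP AND mask: 62.225.240.0
Yes, 62.225.252.195 is in 62.225.240.0/20


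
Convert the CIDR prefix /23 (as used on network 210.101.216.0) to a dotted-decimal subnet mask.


/23 means 23 network bits, 9 host bits
Binary: 11111111111111111111111000000000
Mask: 255.255.254.0


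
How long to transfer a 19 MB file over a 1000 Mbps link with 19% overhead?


Effective throughput = 1000 * (1 - 19/100) = 810 Mbps
File size in Mb = 19 * 8 = 152 Mb
Time = 152 / 810
Time = 0.1877 seconds


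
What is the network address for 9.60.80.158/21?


IP:   00001001.00111100.01010000.10011110
Mask: 11111111.11111111.11111000.00000000
AND operation:
Net:  00001001.00111100.01010000.00000000
Network: 9.60.80.0/21


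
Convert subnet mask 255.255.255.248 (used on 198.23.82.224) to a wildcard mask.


Subnet mask: 255.255.255.248
Wildcard = 255.255.255.255 - subnet mask
255 - 255 = 0
255 - 255 = 0
255 - 255 = 0
255 - 248 = 7
Wildcard: 0.0.0.7


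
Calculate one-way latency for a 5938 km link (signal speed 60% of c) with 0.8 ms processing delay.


Speed = 0.6 * 3e5 km/s = 180000 km/s
Propagation delay = 5938 / 180000 = 0.033 s = 32.9889 ms
Processing delay = 0.8 ms
Total one-way latency = 33.7889 ms


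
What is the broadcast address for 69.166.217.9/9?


Network: 69.128.0.0/9
Host bits = 23
Set all host bits to 1:
Broadcast: 69.255.255.255


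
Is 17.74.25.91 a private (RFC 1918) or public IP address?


RFC 1918 private ranges:
  10.0.0.0/8 (10.0.0.0 - 10.255.255.255)
  172.16.0.0/12 (172.16.0.0 - 172.31.255.255)
  192.168.0.0/16 (192.168.0.0 - 192.168.255.255)
Public (not in any RFC 1918 range)


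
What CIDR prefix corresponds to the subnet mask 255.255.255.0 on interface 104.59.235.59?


Binary: 11111111.11111111.11111111.00000000
Count leading 1s
Prefix: /24


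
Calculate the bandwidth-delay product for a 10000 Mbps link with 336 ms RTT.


BDP = bandwidth * RTT
= 10000 Mbps * 336 ms
= 10000 * 1e6 * 336 / 1000 bits
= 3360000000 bits
= 420000000 bytes
= 410156.25 KB
BDP = 3360000000 bits (420000000 bytes)


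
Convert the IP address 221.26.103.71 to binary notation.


221 = 11011101
26 = 00011010
103 = 01100111
71 = 01000111
Binary: 11011101.00011010.01100111.01000111


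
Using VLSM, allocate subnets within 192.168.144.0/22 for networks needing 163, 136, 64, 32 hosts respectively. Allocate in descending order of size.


163 hosts -> /24 (254 usable): 192.168.144.0/24
136 hosts -> /24 (254 usable): 192.168.145.0/24
64 hosts -> /25 (126 usable): 192.168.146.0/25
32 hosts -> /26 (62 usable): 192.168.146.128/26
Allocation: 192.168.144.0/24 (163 hosts, 254 usable); 192.168.145.0/24 (136 hosts, 254 usable); 192.168.146.0/25 (64 hosts, 126 usable); 192.168.146.128/26 (32 hosts, 62 usable)


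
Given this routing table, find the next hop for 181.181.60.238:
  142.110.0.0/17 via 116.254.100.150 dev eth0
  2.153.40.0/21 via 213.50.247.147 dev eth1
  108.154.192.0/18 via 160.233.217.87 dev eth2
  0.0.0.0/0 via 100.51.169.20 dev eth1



Longest prefix match for 181.181.60.238:
  /17 142.110.0.0: no
  /21 2.153.40.0: no
  /18 108.154.192.0: no
  /0 0.0.0.0: MATCH
Selected: next-hop 100.51.169.20 via eth1 (matched /0)


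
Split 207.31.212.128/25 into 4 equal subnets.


New prefix = 25 + 2 = 27
Each subnet has 32 addresses
  207.31.212.128/27
  207.31.212.160/27
  207.31.212.192/27
  207.31.212.224/27
Subnets: 207.31.212.128/27, 207.31.212.160/27, 207.31.212.192/27, 207.31.212.224/27


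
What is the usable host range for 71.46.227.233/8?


Network: 71.0.0.0
Broadcast: 71.255.255.255
First usable = network + 1
Last usable = broadcast - 1
Range: 71.0.0.1 to 71.255.255.254


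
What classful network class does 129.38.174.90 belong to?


First octet: 129
Binary: 10000001
10xxxxxx -> Class B (128-191)
Class B, default mask 255.255.0.0 (/16)


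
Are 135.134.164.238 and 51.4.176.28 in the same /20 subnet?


Mask: 255.255.240.0
135.134.164.238 AND mask = 135.134.160.0
51.4.176.28 AND mask = 51.4.176.0
No, different subnets (135.134.160.0 vs 51.4.176.0)
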